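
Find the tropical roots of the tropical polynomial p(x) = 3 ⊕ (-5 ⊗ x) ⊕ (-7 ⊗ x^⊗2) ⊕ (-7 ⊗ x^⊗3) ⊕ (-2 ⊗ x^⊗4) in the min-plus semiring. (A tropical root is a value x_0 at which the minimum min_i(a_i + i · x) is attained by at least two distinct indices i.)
Roots: {-5, 0, 2, 8}

Each tropical root is a break point of the lower envelope of the lines y = a_i + i · x (there are 5 lines, with slopes 0, 1, ..., 4). Only the lines that attain the minimum somewhere contribute to roots; other lines are dominated. Here the surviving (envelope) indices are i = 4, i = 3, i = 2, i = 1, i = 0.
Intersections between consecutive envelope lines give the roots: for adjacent envelope indices i < j the intersection is x = (a_i − a_j) / (j − i). Reading off the sorted break points: {-5, 0, 2, 8}.
Verification: at each break x_0, at least two indices attain the minimum of min_i(a_i + i · x_0).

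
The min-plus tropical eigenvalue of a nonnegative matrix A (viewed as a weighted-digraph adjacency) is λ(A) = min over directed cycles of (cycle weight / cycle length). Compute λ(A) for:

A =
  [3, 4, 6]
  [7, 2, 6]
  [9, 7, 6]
λ(A) = 2

Enumerate directed cycles and compute their means (weight / length). Sample:
  cycle 0 → 0: weight = 3, length = 1, mean = 3/1 ≈ 3.000
  cycle 1 → 1: weight = 2, length = 1, mean = 2/1 ≈ 2.000
  cycle 2 → 2: weight = 6, length = 1, mean = 6/1 ≈ 6.000
  cycle 0 → 1 → 0: weight = 11, length = 2, mean = 11/2 ≈ 5.500
  cycle 0 → 2 → 0: weight = 15, length = 2, mean = 15/2 ≈ 7.500
  cycle 1 → 0 → 1: weight = 11, length = 2, mean = 11/2 ≈ 5.500
Minimum mean = 2.000, attained e.g. along the cycle 1 → 1 with weight 2 and length 1. So λ(A) = 2/1 = 2.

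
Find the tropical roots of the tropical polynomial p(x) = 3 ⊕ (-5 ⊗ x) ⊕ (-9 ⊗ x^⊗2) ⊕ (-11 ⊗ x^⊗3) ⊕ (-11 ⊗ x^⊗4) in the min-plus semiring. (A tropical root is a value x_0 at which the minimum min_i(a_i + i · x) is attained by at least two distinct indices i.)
Roots: {0, 2, 4, 8}

Each tropical root is a break point of the lower envelope of the lines y = a_i + i · x (there are 5 lines, with slopes 0, 1, ..., 4). Only the lines that attain the minimum somewhere contribute to roots; other lines are dominated. Here the surviving (envelope) indices are i = 4, i = 3, i = 2, i = 1, i = 0.
Intersections between consecutive envelope lines give the roots: for adjacent envelope indices i < j the intersection is x = (a_i − a_j) / (j − i). Reading off the sorted break points: {0, 2, 4, 8}.
Verification: at each break x_0, at least two indices attain the minimum of min_i(a_i + i · x_0).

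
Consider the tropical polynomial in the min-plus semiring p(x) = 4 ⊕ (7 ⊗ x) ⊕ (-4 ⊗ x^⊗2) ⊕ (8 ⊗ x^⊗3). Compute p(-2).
p(-2) = -8

A tropical monomial a ⊗ x^⊗i evaluates to a + i · x. Evaluating each term at x = -2:
  Term 0 contributes 4 + 0 · -2 = 4
  Term 1 contributes 7 + 1 · -2 = 5
  Term 2 contributes -4 + 2 · -2 = -8
  Term 3 contributes 8 + 3 · -2 = 2
p(-2) = ⊕ of these = min[4, 5, -8, 2] = -8.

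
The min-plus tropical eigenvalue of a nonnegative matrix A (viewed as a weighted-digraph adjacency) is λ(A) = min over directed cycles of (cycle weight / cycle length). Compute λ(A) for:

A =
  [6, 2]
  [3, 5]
λ(A) = 5/2

Enumerate directed cycles and compute their means (weight / length). Sample:
  cycle 0 → 0: weight = 6, length = 1, mean = 6/1 ≈ 6.000
  cycle 1 → 1: weight = 5, length = 1, mean = 5/1 ≈ 5.000
  cycle 0 → 1 → 0: weight = 5, length = 2, mean = 5/2 ≈ 2.500
  cycle 1 → 0 → 1: weight = 5, length = 2, mean = 5/2 ≈ 2.500
Minimum mean = 2.500, attained e.g. along the cycle 0 → 1 → 0 with weight 5 and length 2. So λ(A) = 5/2 = 5/2.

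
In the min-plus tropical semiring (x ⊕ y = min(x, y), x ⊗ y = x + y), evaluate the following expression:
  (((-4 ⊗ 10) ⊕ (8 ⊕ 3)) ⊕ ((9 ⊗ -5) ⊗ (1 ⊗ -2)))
(((-4 ⊗ 10) ⊕ (8 ⊕ 3)) ⊕ ((9 ⊗ -5) ⊗ (1 ⊗ -2))) = 3

Expand innermost to outermost. Recall ⊕ takes the minimum of its arguments and ⊗ takes their sum. Working out the expression (((-4 ⊗ 10) ⊕ (8 ⊕ 3)) ⊕ ((9 ⊗ -5) ⊗ (1 ⊗ -2))) gives 3.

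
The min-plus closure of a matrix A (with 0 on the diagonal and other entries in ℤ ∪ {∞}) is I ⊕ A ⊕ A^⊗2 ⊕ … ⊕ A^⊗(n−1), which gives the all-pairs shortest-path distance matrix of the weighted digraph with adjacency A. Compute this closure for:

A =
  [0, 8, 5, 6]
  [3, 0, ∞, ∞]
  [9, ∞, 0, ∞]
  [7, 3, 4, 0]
Closure =
  [0, 8, 5, 6]
  [3, 0, 8, 9]
  [9, 17, 0, 15]
  [6, 3, 4, 0]

This is the Floyd-Warshall all-pairs shortest-path computation. For each intermediate vertex k = 0, 1, …, 3, update dist[i][j] ← min(dist[i][j], dist[i][k] + dist[k][j]). The final matrix gives, for each (i, j), the minimum total weight of any directed path from i to j (possibly empty when i = j).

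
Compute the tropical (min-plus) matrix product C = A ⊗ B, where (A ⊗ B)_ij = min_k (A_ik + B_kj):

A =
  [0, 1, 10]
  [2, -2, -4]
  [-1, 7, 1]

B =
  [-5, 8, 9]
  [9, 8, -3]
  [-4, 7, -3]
A ⊗ B =
  [-5, 8, -2]
  [-8, 3, -7]
  [-6, 7, -2]

Apply the min-plus product entry-by-entry:
  C[0][0] = min over k of (A[0][0] + B[0][0] = 0 + -5 = -5, A[0][1] + B[1][0] = 1 + 9 = 10, A[0][2] + B[2][0] = 10 + -4 = 6) = -5 (attained at k = 0)
  C[0][1] = min over k of (A[0][0] + B[0][1] = 0 + 8 = 8, A[0][1] + B[1][1] = 1 + 8 = 9, A[0][2] + B[2][1] = 10 + 7 = 17) = 8 (attained at k = 0)
  C[0][2] = min over k of (A[0][0] + B[0][2] = 0 + 9 = 9, A[0][1] + B[1][2] = 1 + -3 = -2, A[0][2] + B[2][2] = 10 + -3 = 7) = -2 (attained at k = 1)
  C[1][0] = min over k of (A[1][0] + B[0][0] = 2 + -5 = -3, A[1][1] + B[1][0] = -2 + 9 = 7, A[1][2] + B[2][0] = -4 + -4 = -8) = -8 (attained at k = 2)
  C[1][1] = min over k of (A[1][0] + B[0][1] = 2 + 8 = 10, A[1][1] + B[1][1] = -2 + 8 = 6, A[1][2] + B[2][1] = -4 + 7 = 3) = 3 (attained at k = 2)
  C[1][2] = min over k of (A[1][0] + B[0][2] = 2 + 9 = 11, A[1][1] + B[1][2] = -2 + -3 = -5, A[1][2] + B[2][2] = -4 + -3 = -7) = -7 (attained at k = 2)
  C[2][0] = min over k of (A[2][0] + B[0][0] = -1 + -5 = -6, A[2][1] + B[1][0] = 7 + 9 = 16, A[2][2] + B[2][0] = 1 + -4 = -3) = -6 (attained at k = 0)
  C[2][1] = min over k of (A[2][0] + B[0][1] = -1 + 8 = 7, A[2][1] + B[1][1] = 7 + 8 = 15, A[2][2] + B[2][1] = 1 + 7 = 8) = 7 (attained at k = 0)
  C[2][2] = min over k of (A[2][0] + B[0][2] = -1 + 9 = 8, A[2][1] + B[1][2] = 7 + -3 = 4, A[2][2] + B[2][2] = 1 + -3 = -2) = -2 (attained at k = 2)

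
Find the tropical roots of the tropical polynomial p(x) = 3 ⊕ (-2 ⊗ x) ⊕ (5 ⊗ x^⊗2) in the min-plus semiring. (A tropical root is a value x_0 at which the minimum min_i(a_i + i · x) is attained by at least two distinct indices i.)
Roots: {-7, 5}

Each tropical root is a break point of the lower envelope of the lines y = a_i + i · x (there are 3 lines, with slopes 0, 1, ..., 2). Only the lines that attain the minimum somewhere contribute to roots; other lines are dominated. Here the surviving (envelope) indices are i = 2, i = 1, i = 0.
Intersections between consecutive envelope lines give the roots: for adjacent envelope indices i < j the intersection is x = (a_i − a_j) / (j − i). Reading off the sorted break points: {-7, 5}.
Verification: at each break x_0, at least two indices attain the minimum of min_i(a_i + i · x_0).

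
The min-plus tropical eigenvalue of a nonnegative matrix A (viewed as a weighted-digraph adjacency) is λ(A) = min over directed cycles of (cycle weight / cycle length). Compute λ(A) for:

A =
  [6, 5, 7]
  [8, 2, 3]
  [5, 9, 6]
λ(A) = 2

Enumerate directed cycles and compute their means (weight / length). Sample:
  cycle 0 → 0: weight = 6, length = 1, mean = 6/1 ≈ 6.000
  cycle 1 → 1: weight = 2, length = 1, mean = 2/1 ≈ 2.000
  cycle 2 → 2: weight = 6, length = 1, mean = 6/1 ≈ 6.000
  cycle 0 → 1 → 0: weight = 13, length = 2, mean = 13/2 ≈ 6.500
  cycle 0 → 2 → 0: weight = 12, length = 2, mean = 12/2 ≈ 6.000
  cycle 1 → 0 → 1: weight = 13, length = 2, mean = 13/2 ≈ 6.500
Minimum mean = 2.000, attained e.g. along the cycle 1 → 1 with weight 2 and length 1. So λ(A) = 2/1 = 2.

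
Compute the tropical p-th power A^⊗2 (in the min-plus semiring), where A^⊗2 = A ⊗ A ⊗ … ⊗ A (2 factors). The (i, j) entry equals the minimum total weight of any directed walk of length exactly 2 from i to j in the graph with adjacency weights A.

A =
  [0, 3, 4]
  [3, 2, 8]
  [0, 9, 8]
A^⊗2 =
  [0, 3, 4]
  [3, 4, 7]
  [0, 3, 4]

Each entry (A^⊗2)_ij equals the minimum over all length-2 walks i = v_0 → v_1 → … → v_2 = j of Σ_t A[v_t][v_{t+1}]. For example, for (i, j) = (0, 2) we minimise over 3 possible intermediate vertex sequences; the minimum is 4, attained along the walk 0 → 0 → 2.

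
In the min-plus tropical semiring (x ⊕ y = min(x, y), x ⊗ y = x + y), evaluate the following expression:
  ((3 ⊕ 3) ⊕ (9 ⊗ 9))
((3 ⊕ 3) ⊕ (9 ⊗ 9)) = 3

Expand innermost to outermost. Recall ⊕ takes the minimum of its arguments and ⊗ takes their sum. Working out the expression ((3 ⊕ 3) ⊕ (9 ⊗ 9)) gives 3.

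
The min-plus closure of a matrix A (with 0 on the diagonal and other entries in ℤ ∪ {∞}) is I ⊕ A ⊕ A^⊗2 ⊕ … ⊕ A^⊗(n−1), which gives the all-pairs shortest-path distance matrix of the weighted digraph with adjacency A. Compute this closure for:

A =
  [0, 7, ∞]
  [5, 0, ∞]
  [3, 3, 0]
Closure =
  [0, 7, ∞]
  [5, 0, ∞]
  [3, 3, 0]

This is the Floyd-Warshall all-pairs shortest-path computation. For each intermediate vertex k = 0, 1, …, 2, update dist[i][j] ← min(dist[i][j], dist[i][k] + dist[k][j]). The final matrix gives, for each (i, j), the minimum total weight of any directed path from i to j (possibly empty when i = j).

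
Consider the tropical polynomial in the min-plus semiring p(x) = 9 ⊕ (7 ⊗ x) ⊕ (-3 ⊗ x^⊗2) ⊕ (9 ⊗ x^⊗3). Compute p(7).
p(7) = 9

A tropical monomial a ⊗ x^⊗i evaluates to a + i · x. Evaluating each term at x = 7:
  Term 0 contributes 9 + 0 · 7 = 9
  Term 1 contributes 7 + 1 · 7 = 14
  Term 2 contributes -3 + 2 · 7 = 11
  Term 3 contributes 9 + 3 · 7 = 30
p(7) = ⊕ of these = min[9, 14, 11, 30] = 9.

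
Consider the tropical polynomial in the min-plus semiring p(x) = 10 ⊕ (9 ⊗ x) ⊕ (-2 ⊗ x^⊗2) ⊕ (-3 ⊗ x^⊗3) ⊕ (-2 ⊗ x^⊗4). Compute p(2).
p(2) = 2

A tropical monomial a ⊗ x^⊗i evaluates to a + i · x. Evaluating each term at x = 2:
  Term 0 contributes 10 + 0 · 2 = 10
  Term 1 contributes 9 + 1 · 2 = 11
  Term 2 contributes -2 + 2 · 2 = 2
  Term 3 contributes -3 + 3 · 2 = 3
  Term 4 contributes -2 + 4 · 2 = 6
p(2) = ⊕ of these = min[10, 11, 2, 3, 6] = 2.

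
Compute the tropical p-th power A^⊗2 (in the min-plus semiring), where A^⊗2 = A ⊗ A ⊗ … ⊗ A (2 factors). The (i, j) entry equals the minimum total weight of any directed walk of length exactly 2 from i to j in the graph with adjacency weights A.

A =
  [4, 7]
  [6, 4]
A^⊗2 =
  [8, 11]
  [10, 8]

Each entry (A^⊗2)_ij equals the minimum over all length-2 walks i = v_0 → v_1 → … → v_2 = j of Σ_t A[v_t][v_{t+1}]. For example, for (i, j) = (0, 1) we minimise over 2 possible intermediate vertex sequences; the minimum is 11, attained along the walk 0 → 0 → 1.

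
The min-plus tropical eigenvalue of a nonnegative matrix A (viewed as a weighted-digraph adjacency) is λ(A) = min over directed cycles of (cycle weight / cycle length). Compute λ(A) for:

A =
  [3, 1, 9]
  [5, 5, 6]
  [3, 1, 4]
λ(A) = 3

Enumerate directed cycles and compute their means (weight / length). Sample:
  cycle 0 → 0: weight = 3, length = 1, mean = 3/1 ≈ 3.000
  cycle 1 → 1: weight = 5, length = 1, mean = 5/1 ≈ 5.000
  cycle 2 → 2: weight = 4, length = 1, mean = 4/1 ≈ 4.000
  cycle 0 → 1 → 0: weight = 6, length = 2, mean = 6/2 ≈ 3.000
  cycle 0 → 2 → 0: weight = 12, length = 2, mean = 12/2 ≈ 6.000
  cycle 1 → 0 → 1: weight = 6, length = 2, mean = 6/2 ≈ 3.000
Minimum mean = 3.000, attained e.g. along the cycle 0 → 0 with weight 3 and length 1. So λ(A) = 3/1 = 3.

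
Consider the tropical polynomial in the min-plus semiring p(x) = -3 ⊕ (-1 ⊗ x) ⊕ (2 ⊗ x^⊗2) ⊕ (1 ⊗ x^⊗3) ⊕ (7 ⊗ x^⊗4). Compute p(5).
p(5) = -3

A tropical monomial a ⊗ x^⊗i evaluates to a + i · x. Evaluating each term at x = 5:
  Term 0 contributes -3 + 0 · 5 = -3
  Term 1 contributes -1 + 1 · 5 = 4
  Term 2 contributes 2 + 2 · 5 = 12
  Term 3 contributes 1 + 3 · 5 = 16
  Term 4 contributes 7 + 4 · 5 = 27
p(5) = ⊕ of these = min[-3, 4, 12, 16, 27] = -3.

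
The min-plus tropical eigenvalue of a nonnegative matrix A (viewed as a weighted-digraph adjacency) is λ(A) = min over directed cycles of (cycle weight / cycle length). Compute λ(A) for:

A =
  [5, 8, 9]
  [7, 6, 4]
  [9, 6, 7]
λ(A) = 5

Enumerate directed cycles and compute their means (weight / length). Sample:
  cycle 0 → 0: weight = 5, length = 1, mean = 5/1 ≈ 5.000
  cycle 1 → 1: weight = 6, length = 1, mean = 6/1 ≈ 6.000
  cycle 2 → 2: weight = 7, length = 1, mean = 7/1 ≈ 7.000
  cycle 0 → 1 → 0: weight = 15, length = 2, mean = 15/2 ≈ 7.500
  cycle 0 → 2 → 0: weight = 18, length = 2, mean = 18/2 ≈ 9.000
  cycle 1 → 0 → 1: weight = 15, length = 2, mean = 15/2 ≈ 7.500
Minimum mean = 5.000, attained e.g. along the cycle 0 → 0 with weight 5 and length 1. So λ(A) = 5/1 = 5.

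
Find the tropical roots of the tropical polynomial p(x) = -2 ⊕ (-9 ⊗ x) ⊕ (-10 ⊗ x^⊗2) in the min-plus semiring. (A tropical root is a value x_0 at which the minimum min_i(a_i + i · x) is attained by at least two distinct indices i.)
Roots: {1, 7}

Each tropical root is a break point of the lower envelope of the lines y = a_i + i · x (there are 3 lines, with slopes 0, 1, ..., 2). Only the lines that attain the minimum somewhere contribute to roots; other lines are dominated. Here the surviving (envelope) indices are i = 2, i = 1, i = 0.
Intersections between consecutive envelope lines give the roots: for adjacent envelope indices i < j the intersection is x = (a_i − a_j) / (j − i). Reading off the sorted break points: {1, 7}.
Verification: at each break x_0, at least two indices attain the minimum of min_i(a_i + i · x_0).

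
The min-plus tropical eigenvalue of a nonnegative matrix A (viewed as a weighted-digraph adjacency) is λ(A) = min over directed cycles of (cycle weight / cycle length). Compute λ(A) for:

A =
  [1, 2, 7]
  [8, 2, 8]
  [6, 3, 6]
λ(A) = 1

Enumerate directed cycles and compute their means (weight / length). Sample:
  cycle 0 → 0: weight = 1, length = 1, mean = 1/1 ≈ 1.000
  cycle 1 → 1: weight = 2, length = 1, mean = 2/1 ≈ 2.000
  cycle 2 → 2: weight = 6, length = 1, mean = 6/1 ≈ 6.000
  cycle 0 → 1 → 0: weight = 10, length = 2, mean = 10/2 ≈ 5.000
  cycle 0 → 2 → 0: weight = 13, length = 2, mean = 13/2 ≈ 6.500
  cycle 1 → 0 → 1: weight = 10, length = 2, mean = 10/2 ≈ 5.000
Minimum mean = 1.000, attained e.g. along the cycle 0 → 0 with weight 1 and length 1. So λ(A) = 1/1 = 1.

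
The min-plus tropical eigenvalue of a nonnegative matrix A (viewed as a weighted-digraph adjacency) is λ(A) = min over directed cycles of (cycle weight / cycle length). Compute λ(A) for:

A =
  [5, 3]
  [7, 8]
λ(A) = 5

Enumerate directed cycles and compute their means (weight / length). Sample:
  cycle 0 → 0: weight = 5, length = 1, mean = 5/1 ≈ 5.000
  cycle 1 → 1: weight = 8, length = 1, mean = 8/1 ≈ 8.000
  cycle 0 → 1 → 0: weight = 10, length = 2, mean = 10/2 ≈ 5.000
  cycle 1 → 0 → 1: weight = 10, length = 2, mean = 10/2 ≈ 5.000
Minimum mean = 5.000, attained e.g. along the cycle 0 → 0 with weight 5 and length 1. So λ(A) = 5/1 = 5.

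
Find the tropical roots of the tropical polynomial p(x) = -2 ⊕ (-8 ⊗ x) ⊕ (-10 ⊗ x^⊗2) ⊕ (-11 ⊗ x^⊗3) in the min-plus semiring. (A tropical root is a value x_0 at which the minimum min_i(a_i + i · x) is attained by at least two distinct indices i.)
Roots: {1, 2, 6}

Each tropical root is a break point of the lower envelope of the lines y = a_i + i · x (there are 4 lines, with slopes 0, 1, ..., 3). Only the lines that attain the minimum somewhere contribute to roots; other lines are dominated. Here the surviving (envelope) indices are i = 3, i = 2, i = 1, i = 0.
Intersections between consecutive envelope lines give the roots: for adjacent envelope indices i < j the intersection is x = (a_i − a_j) / (j − i). Reading off the sorted break points: {1, 2, 6}.
Verification: at each break x_0, at least two indices attain the minimum of min_i(a_i + i · x_0).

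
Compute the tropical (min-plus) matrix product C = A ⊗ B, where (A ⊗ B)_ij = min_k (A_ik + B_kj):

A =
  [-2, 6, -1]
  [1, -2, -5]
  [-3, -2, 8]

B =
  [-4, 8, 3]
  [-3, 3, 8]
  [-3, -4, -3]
A ⊗ B =
  [-6, -5, -4]
  [-8, -9, -8]
  [-7, 1, 0]

Apply the min-plus product entry-by-entry:
  C[0][0] = min over k of (A[0][0] + B[0][0] = -2 + -4 = -6, A[0][1] + B[1][0] = 6 + -3 = 3, A[0][2] + B[2][0] = -1 + -3 = -4) = -6 (attained at k = 0)
  C[0][1] = min over k of (A[0][0] + B[0][1] = -2 + 8 = 6, A[0][1] + B[1][1] = 6 + 3 = 9, A[0][2] + B[2][1] = -1 + -4 = -5) = -5 (attained at k = 2)
  C[0][2] = min over k of (A[0][0] + B[0][2] = -2 + 3 = 1, A[0][1] + B[1][2] = 6 + 8 = 14, A[0][2] + B[2][2] = -1 + -3 = -4) = -4 (attained at k = 2)
  C[1][0] = min over k of (A[1][0] + B[0][0] = 1 + -4 = -3, A[1][1] + B[1][0] = -2 + -3 = -5, A[1][2] + B[2][0] = -5 + -3 = -8) = -8 (attained at k = 2)
  C[1][1] = min over k of (A[1][0] + B[0][1] = 1 + 8 = 9, A[1][1] + B[1][1] = -2 + 3 = 1, A[1][2] + B[2][1] = -5 + -4 = -9) = -9 (attained at k = 2)
  C[1][2] = min over k of (A[1][0] + B[0][2] = 1 + 3 = 4, A[1][1] + B[1][2] = -2 + 8 = 6, A[1][2] + B[2][2] = -5 + -3 = -8) = -8 (attained at k = 2)
  C[2][0] = min over k of (A[2][0] + B[0][0] = -3 + -4 = -7, A[2][1] + B[1][0] = -2 + -3 = -5, A[2][2] + B[2][0] = 8 + -3 = 5) = -7 (attained at k = 0)
  C[2][1] = min over k of (A[2][0] + B[0][1] = -3 + 8 = 5, A[2][1] + B[1][1] = -2 + 3 = 1, A[2][2] + B[2][1] = 8 + -4 = 4) = 1 (attained at k = 1)
  C[2][2] = min over k of (A[2][0] + B[0][2] = -3 + 3 = 0, A[2][1] + B[1][2] = -2 + 8 = 6, A[2][2] + B[2][2] = 8 + -3 = 5) = 0 (attained at k = 0)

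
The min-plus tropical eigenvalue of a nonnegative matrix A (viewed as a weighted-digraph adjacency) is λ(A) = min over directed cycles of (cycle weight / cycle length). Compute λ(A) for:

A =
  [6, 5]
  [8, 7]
λ(A) = 6

Enumerate directed cycles and compute their means (weight / length). Sample:
  cycle 0 → 0: weight = 6, length = 1, mean = 6/1 ≈ 6.000
  cycle 1 → 1: weight = 7, length = 1, mean = 7/1 ≈ 7.000
  cycle 0 → 1 → 0: weight = 13, length = 2, mean = 13/2 ≈ 6.500
  cycle 1 → 0 → 1: weight = 13, length = 2, mean = 13/2 ≈ 6.500
Minimum mean = 6.000, attained e.g. along the cycle 0 → 0 with weight 6 and length 1. So λ(A) = 6/1 = 6.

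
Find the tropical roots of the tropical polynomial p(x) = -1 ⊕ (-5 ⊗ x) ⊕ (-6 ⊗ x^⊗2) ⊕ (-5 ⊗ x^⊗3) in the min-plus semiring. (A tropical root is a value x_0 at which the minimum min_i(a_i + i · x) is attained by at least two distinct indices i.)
Roots: {-1, 1, 4}

Each tropical root is a break point of the lower envelope of the lines y = a_i + i · x (there are 4 lines, with slopes 0, 1, ..., 3). Only the lines that attain the minimum somewhere contribute to roots; other lines are dominated. Here the surviving (envelope) indices are i = 3, i = 2, i = 1, i = 0.
Intersections between consecutive envelope lines give the roots: for adjacent envelope indices i < j the intersection is x = (a_i − a_j) / (j − i). Reading off the sorted break points: {-1, 1, 4}.
Verification: at each break x_0, at least two indices attain the minimum of min_i(a_i + i · x_0).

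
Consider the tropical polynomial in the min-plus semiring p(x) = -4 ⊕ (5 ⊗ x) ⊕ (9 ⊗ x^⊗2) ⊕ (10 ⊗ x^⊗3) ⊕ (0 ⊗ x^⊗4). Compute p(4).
p(4) = -4

A tropical monomial a ⊗ x^⊗i evaluates to a + i · x. Evaluating each term at x = 4:
  Term 0 contributes -4 + 0 · 4 = -4
  Term 1 contributes 5 + 1 · 4 = 9
  Term 2 contributes 9 + 2 · 4 = 17
  Term 3 contributes 10 + 3 · 4 = 22
  Term 4 contributes 0 + 4 · 4 = 16
p(4) = ⊕ of these = min[-4, 9, 17, 22, 16] = -4.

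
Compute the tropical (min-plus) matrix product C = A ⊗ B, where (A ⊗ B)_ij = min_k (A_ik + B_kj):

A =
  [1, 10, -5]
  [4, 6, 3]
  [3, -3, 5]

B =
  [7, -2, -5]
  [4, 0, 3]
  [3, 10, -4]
A ⊗ B =
  [-2, -1, -9]
  [6, 2, -1]
  [1, -3, -2]

Apply the min-plus product entry-by-entry:
  C[0][0] = min over k of (A[0][0] + B[0][0] = 1 + 7 = 8, A[0][1] + B[1][0] = 10 + 4 = 14, A[0][2] + B[2][0] = -5 + 3 = -2) = -2 (attained at k = 2)
  C[0][1] = min over k of (A[0][0] + B[0][1] = 1 + -2 = -1, A[0][1] + B[1][1] = 10 + 0 = 10, A[0][2] + B[2][1] = -5 + 10 = 5) = -1 (attained at k = 0)
  C[0][2] = min over k of (A[0][0] + B[0][2] = 1 + -5 = -4, A[0][1] + B[1][2] = 10 + 3 = 13, A[0][2] + B[2][2] = -5 + -4 = -9) = -9 (attained at k = 2)
  C[1][0] = min over k of (A[1][0] + B[0][0] = 4 + 7 = 11, A[1][1] + B[1][0] = 6 + 4 = 10, A[1][2] + B[2][0] = 3 + 3 = 6) = 6 (attained at k = 2)
  C[1][1] = min over k of (A[1][0] + B[0][1] = 4 + -2 = 2, A[1][1] + B[1][1] = 6 + 0 = 6, A[1][2] + B[2][1] = 3 + 10 = 13) = 2 (attained at k = 0)
  C[1][2] = min over k of (A[1][0] + B[0][2] = 4 + -5 = -1, A[1][1] + B[1][2] = 6 + 3 = 9, A[1][2] + B[2][2] = 3 + -4 = -1) = -1 (attained at k = 0)
  C[2][0] = min over k of (A[2][0] + B[0][0] = 3 + 7 = 10, A[2][1] + B[1][0] = -3 + 4 = 1, A[2][2] + B[2][0] = 5 + 3 = 8) = 1 (attained at k = 1)
  C[2][1] = min over k of (A[2][0] + B[0][1] = 3 + -2 = 1, A[2][1] + B[1][1] = -3 + 0 = -3, A[2][2] + B[2][1] = 5 + 10 = 15) = -3 (attained at k = 1)
  C[2][2] = min over k of (A[2][0] + B[0][2] = 3 + -5 = -2, A[2][1] + B[1][2] = -3 + 3 = 0, A[2][2] + B[2][2] = 5 + -4 = 1) = -2 (attained at k = 0)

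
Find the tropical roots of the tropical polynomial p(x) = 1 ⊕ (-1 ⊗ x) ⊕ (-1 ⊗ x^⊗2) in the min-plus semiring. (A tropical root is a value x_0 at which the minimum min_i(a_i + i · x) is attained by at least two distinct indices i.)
Roots: {0, 2}

Each tropical root is a break point of the lower envelope of the lines y = a_i + i · x (there are 3 lines, with slopes 0, 1, ..., 2). Only the lines that attain the minimum somewhere contribute to roots; other lines are dominated. Here the surviving (envelope) indices are i = 2, i = 1, i = 0.
Intersections between consecutive envelope lines give the roots: for adjacent envelope indices i < j the intersection is x = (a_i − a_j) / (j − i). Reading off the sorted break points: {0, 2}.
Verification: at each break x_0, at least two indices attain the minimum of min_i(a_i + i · x_0).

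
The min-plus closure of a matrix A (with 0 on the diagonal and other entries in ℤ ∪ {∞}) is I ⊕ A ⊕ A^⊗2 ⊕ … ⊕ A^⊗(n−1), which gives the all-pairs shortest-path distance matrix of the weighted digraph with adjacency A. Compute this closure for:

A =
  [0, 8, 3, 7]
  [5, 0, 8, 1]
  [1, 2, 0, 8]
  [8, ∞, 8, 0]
Closure =
  [0, 5, 3, 6]
  [5, 0, 8, 1]
  [1, 2, 0, 3]
  [8, 10, 8, 0]

This is the Floyd-Warshall all-pairs shortest-path computation. For each intermediate vertex k = 0, 1, …, 3, update dist[i][j] ← min(dist[i][j], dist[i][k] + dist[k][j]). The final matrix gives, for each (i, j), the minimum total weight of any directed path from i to j (possibly empty when i = j).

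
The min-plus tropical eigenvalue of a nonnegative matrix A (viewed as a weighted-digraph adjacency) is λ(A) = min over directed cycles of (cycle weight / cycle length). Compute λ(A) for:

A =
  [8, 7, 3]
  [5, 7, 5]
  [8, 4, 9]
λ(A) = 4

Enumerate directed cycles and compute their means (weight / length). Sample:
  cycle 0 → 0: weight = 8, length = 1, mean = 8/1 ≈ 8.000
  cycle 1 → 1: weight = 7, length = 1, mean = 7/1 ≈ 7.000
  cycle 2 → 2: weight = 9, length = 1, mean = 9/1 ≈ 9.000
  cycle 0 → 1 → 0: weight = 12, length = 2, mean = 12/2 ≈ 6.000
  cycle 0 → 2 → 0: weight = 11, length = 2, mean = 11/2 ≈ 5.500
  cycle 1 → 0 → 1: weight = 12, length = 2, mean = 12/2 ≈ 6.000
Minimum mean = 4.000, attained e.g. along the cycle 0 → 2 → 1 → 0 with weight 12 and length 3. So λ(A) = 12/3 = 4.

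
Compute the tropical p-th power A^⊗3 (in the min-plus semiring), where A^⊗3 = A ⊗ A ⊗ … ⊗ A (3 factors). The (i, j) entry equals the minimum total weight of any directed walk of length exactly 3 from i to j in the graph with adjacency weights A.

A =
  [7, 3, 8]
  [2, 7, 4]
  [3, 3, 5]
A^⊗3 =
  [10, 8, 12]
  [7, 10, 9]
  [8, 8, 10]

Each entry (A^⊗3)_ij equals the minimum over all length-3 walks i = v_0 → v_1 → … → v_3 = j of Σ_t A[v_t][v_{t+1}]. For example, for (i, j) = (0, 2) we minimise over 9 possible intermediate vertex sequences; the minimum is 12, attained along the walk 0 → 1 → 2 → 2.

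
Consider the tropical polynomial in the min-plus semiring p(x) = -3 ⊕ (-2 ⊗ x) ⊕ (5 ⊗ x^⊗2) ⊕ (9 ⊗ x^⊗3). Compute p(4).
p(4) = -3

A tropical monomial a ⊗ x^⊗i evaluates to a + i · x. Evaluating each term at x = 4:
  Term 0 contributes -3 + 0 · 4 = -3
  Term 1 contributes -2 + 1 · 4 = 2
  Term 2 contributes 5 + 2 · 4 = 13
  Term 3 contributes 9 + 3 · 4 = 21
p(4) = ⊕ of these = min[-3, 2, 13, 21] = -3.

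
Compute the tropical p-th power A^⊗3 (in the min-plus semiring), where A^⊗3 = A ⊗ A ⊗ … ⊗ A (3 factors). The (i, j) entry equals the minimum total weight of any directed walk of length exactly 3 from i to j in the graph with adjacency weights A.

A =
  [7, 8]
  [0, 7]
A^⊗3 =
  [15, 16]
  [8, 15]

Each entry (A^⊗3)_ij equals the minimum over all length-3 walks i = v_0 → v_1 → … → v_3 = j of Σ_t A[v_t][v_{t+1}]. For example, for (i, j) = (0, 1) we minimise over 4 possible intermediate vertex sequences; the minimum is 16, attained along the walk 0 → 1 → 0 → 1.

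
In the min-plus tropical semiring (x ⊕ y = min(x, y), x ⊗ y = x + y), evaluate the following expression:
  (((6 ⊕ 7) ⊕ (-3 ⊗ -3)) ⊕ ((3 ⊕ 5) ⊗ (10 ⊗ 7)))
(((6 ⊕ 7) ⊕ (-3 ⊗ -3)) ⊕ ((3 ⊕ 5) ⊗ (10 ⊗ 7))) = -6

Expand innermost to outermost. Recall ⊕ takes the minimum of its arguments and ⊗ takes their sum. Working out the expression (((6 ⊕ 7) ⊕ (-3 ⊗ -3)) ⊕ ((3 ⊕ 5) ⊗ (10 ⊗ 7))) gives -6.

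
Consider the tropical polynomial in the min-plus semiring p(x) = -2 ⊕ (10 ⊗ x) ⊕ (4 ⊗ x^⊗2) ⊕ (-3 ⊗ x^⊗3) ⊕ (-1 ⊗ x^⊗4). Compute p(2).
p(2) = -2

A tropical monomial a ⊗ x^⊗i evaluates to a + i · x. Evaluating each term at x = 2:
  Term 0 contributes -2 + 0 · 2 = -2
  Term 1 contributes 10 + 1 · 2 = 12
  Term 2 contributes 4 + 2 · 2 = 8
  Term 3 contributes -3 + 3 · 2 = 3
  Term 4 contributes -1 + 4 · 2 = 7
p(2) = ⊕ of these = min[-2, 12, 8, 3, 7] = -2.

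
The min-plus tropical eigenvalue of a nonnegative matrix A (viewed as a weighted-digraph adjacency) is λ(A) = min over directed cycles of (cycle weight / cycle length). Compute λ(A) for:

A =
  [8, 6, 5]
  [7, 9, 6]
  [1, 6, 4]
λ(A) = 3

Enumerate directed cycles and compute their means (weight / length). Sample:
  cycle 0 → 0: weight = 8, length = 1, mean = 8/1 ≈ 8.000
  cycle 1 → 1: weight = 9, length = 1, mean = 9/1 ≈ 9.000
  cycle 2 → 2: weight = 4, length = 1, mean = 4/1 ≈ 4.000
  cycle 0 → 1 → 0: weight = 13, length = 2, mean = 13/2 ≈ 6.500
  cycle 0 → 2 → 0: weight = 6, length = 2, mean = 6/2 ≈ 3.000
  cycle 1 → 0 → 1: weight = 13, length = 2, mean = 13/2 ≈ 6.500
Minimum mean = 3.000, attained e.g. along the cycle 0 → 2 → 0 with weight 6 and length 2. So λ(A) = 6/2 = 3.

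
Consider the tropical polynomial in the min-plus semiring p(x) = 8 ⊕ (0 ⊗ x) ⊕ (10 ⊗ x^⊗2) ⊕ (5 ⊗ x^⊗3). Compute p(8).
p(8) = 8

A tropical monomial a ⊗ x^⊗i evaluates to a + i · x. Evaluating each term at x = 8:
  Term 0 contributes 8 + 0 · 8 = 8
  Term 1 contributes 0 + 1 · 8 = 8
  Term 2 contributes 10 + 2 · 8 = 26
  Term 3 contributes 5 + 3 · 8 = 29
p(8) = ⊕ of these = min[8, 8, 26, 29] = 8.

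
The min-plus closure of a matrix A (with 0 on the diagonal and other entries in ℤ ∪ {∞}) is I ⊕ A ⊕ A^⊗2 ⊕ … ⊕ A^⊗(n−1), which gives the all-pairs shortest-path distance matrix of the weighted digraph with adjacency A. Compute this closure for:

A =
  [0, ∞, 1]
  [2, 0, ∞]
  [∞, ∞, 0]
Closure =
  [0, ∞, 1]
  [2, 0, 3]
  [∞, ∞, 0]

This is the Floyd-Warshall all-pairs shortest-path computation. For each intermediate vertex k = 0, 1, …, 2, update dist[i][j] ← min(dist[i][j], dist[i][k] + dist[k][j]). The final matrix gives, for each (i, j), the minimum total weight of any directed path from i to j (possibly empty when i = j).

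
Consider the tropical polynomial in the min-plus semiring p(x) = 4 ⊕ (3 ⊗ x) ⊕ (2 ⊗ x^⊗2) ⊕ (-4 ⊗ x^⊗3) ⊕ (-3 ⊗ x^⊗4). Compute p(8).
p(8) = 4

A tropical monomial a ⊗ x^⊗i evaluates to a + i · x. Evaluating each term at x = 8:
  Term 0 contributes 4 + 0 · 8 = 4
  Term 1 contributes 3 + 1 · 8 = 11
  Term 2 contributes 2 + 2 · 8 = 18
  Term 3 contributes -4 + 3 · 8 = 20
  Term 4 contributes -3 + 4 · 8 = 29
p(8) = ⊕ of these = min[4, 11, 18, 20, 29] = 4.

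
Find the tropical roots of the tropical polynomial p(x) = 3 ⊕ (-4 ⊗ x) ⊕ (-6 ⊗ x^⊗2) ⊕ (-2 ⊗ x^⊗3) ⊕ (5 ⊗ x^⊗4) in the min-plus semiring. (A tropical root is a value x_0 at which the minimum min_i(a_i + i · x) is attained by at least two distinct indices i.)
Roots: {-7, -4, 2, 7}

Each tropical root is a break point of the lower envelope of the lines y = a_i + i · x (there are 5 lines, with slopes 0, 1, ..., 4). Only the lines that attain the minimum somewhere contribute to roots; other lines are dominated. Here the surviving (envelope) indices are i = 4, i = 3, i = 2, i = 1, i = 0.
Intersections between consecutive envelope lines give the roots: for adjacent envelope indices i < j the intersection is x = (a_i − a_j) / (j − i). Reading off the sorted break points: {-7, -4, 2, 7}.
Verification: at each break x_0, at least two indices attain the minimum of min_i(a_i + i · x_0).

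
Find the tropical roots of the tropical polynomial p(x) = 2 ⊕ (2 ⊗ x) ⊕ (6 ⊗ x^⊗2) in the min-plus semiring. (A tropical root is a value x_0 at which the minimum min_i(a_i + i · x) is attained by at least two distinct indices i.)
Roots: {-4, 0}

Each tropical root is a break point of the lower envelope of the lines y = a_i + i · x (there are 3 lines, with slopes 0, 1, ..., 2). Only the lines that attain the minimum somewhere contribute to roots; other lines are dominated. Here the surviving (envelope) indices are i = 2, i = 1, i = 0.
Intersections between consecutive envelope lines give the roots: for adjacent envelope indices i < j the intersection is x = (a_i − a_j) / (j − i). Reading off the sorted break points: {-4, 0}.
Verification: at each break x_0, at least two indices attain the minimum of min_i(a_i + i · x_0).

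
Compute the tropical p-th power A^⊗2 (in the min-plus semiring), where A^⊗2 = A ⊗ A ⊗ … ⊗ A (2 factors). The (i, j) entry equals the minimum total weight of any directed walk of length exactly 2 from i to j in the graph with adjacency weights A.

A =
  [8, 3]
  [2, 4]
A^⊗2 =
  [5, 7]
  [6, 5]

Each entry (A^⊗2)_ij equals the minimum over all length-2 walks i = v_0 → v_1 → … → v_2 = j of Σ_t A[v_t][v_{t+1}]. For example, for (i, j) = (0, 1) we minimise over 2 possible intermediate vertex sequences; the minimum is 7, attained along the walk 0 → 1 → 1.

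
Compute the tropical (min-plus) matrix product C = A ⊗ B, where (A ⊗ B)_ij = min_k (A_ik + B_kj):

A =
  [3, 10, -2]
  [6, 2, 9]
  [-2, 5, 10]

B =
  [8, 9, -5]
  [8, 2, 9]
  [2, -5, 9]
A ⊗ B =
  [0, -7, -2]
  [10, 4, 1]
  [6, 5, -7]

Apply the min-plus product entry-by-entry:
  C[0][0] = min over k of (A[0][0] + B[0][0] = 3 + 8 = 11, A[0][1] + B[1][0] = 10 + 8 = 18, A[0][2] + B[2][0] = -2 + 2 = 0) = 0 (attained at k = 2)
  C[0][1] = min over k of (A[0][0] + B[0][1] = 3 + 9 = 12, A[0][1] + B[1][1] = 10 + 2 = 12, A[0][2] + B[2][1] = -2 + -5 = -7) = -7 (attained at k = 2)
  C[0][2] = min over k of (A[0][0] + B[0][2] = 3 + -5 = -2, A[0][1] + B[1][2] = 10 + 9 = 19, A[0][2] + B[2][2] = -2 + 9 = 7) = -2 (attained at k = 0)
  C[1][0] = min over k of (A[1][0] + B[0][0] = 6 + 8 = 14, A[1][1] + B[1][0] = 2 + 8 = 10, A[1][2] + B[2][0] = 9 + 2 = 11) = 10 (attained at k = 1)
  C[1][1] = min over k of (A[1][0] + B[0][1] = 6 + 9 = 15, A[1][1] + B[1][1] = 2 + 2 = 4, A[1][2] + B[2][1] = 9 + -5 = 4) = 4 (attained at k = 1)
  C[1][2] = min over k of (A[1][0] + B[0][2] = 6 + -5 = 1, A[1][1] + B[1][2] = 2 + 9 = 11, A[1][2] + B[2][2] = 9 + 9 = 18) = 1 (attained at k = 0)
  C[2][0] = min over k of (A[2][0] + B[0][0] = -2 + 8 = 6, A[2][1] + B[1][0] = 5 + 8 = 13, A[2][2] + B[2][0] = 10 + 2 = 12) = 6 (attained at k = 0)
  C[2][1] = min over k of (A[2][0] + B[0][1] = -2 + 9 = 7, A[2][1] + B[1][1] = 5 + 2 = 7, A[2][2] + B[2][1] = 10 + -5 = 5) = 5 (attained at k = 2)
  C[2][2] = min over k of (A[2][0] + B[0][2] = -2 + -5 = -7, A[2][1] + B[1][2] = 5 + 9 = 14, A[2][2] + B[2][2] = 10 + 9 = 19) = -7 (attained at k = 0)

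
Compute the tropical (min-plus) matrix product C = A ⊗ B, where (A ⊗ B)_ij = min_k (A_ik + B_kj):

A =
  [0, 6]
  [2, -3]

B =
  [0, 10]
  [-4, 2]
A ⊗ B =
  [0, 8]
  [-7, -1]

Apply the min-plus product entry-by-entry:
  C[0][0] = min over k of (A[0][0] + B[0][0] = 0 + 0 = 0, A[0][1] + B[1][0] = 6 + -4 = 2) = 0 (attained at k = 0)
  C[0][1] = min over k of (A[0][0] + B[0][1] = 0 + 10 = 10, A[0][1] + B[1][1] = 6 + 2 = 8) = 8 (attained at k = 1)
  C[1][0] = min over k of (A[1][0] + B[0][0] = 2 + 0 = 2, A[1][1] + B[1][0] = -3 + -4 = -7) = -7 (attained at k = 1)
  C[1][1] = min over k of (A[1][0] + B[0][1] = 2 + 10 = 12, A[1][1] + B[1][1] = -3 + 2 = -1) = -1 (attained at k = 1)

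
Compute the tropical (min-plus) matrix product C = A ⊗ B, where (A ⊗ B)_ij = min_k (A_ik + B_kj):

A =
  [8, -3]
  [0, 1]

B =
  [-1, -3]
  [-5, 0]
A ⊗ B =
  [-8, -3]
  [-4, -3]

Apply the min-plus product entry-by-entry:
  C[0][0] = min over k of (A[0][0] + B[0][0] = 8 + -1 = 7, A[0][1] + B[1][0] = -3 + -5 = -8) = -8 (attained at k = 1)
  C[0][1] = min over k of (A[0][0] + B[0][1] = 8 + -3 = 5, A[0][1] + B[1][1] = -3 + 0 = -3) = -3 (attained at k = 1)
  C[1][0] = min over k of (A[1][0] + B[0][0] = 0 + -1 = -1, A[1][1] + B[1][0] = 1 + -5 = -4) = -4 (attained at k = 1)
  C[1][1] = min over k of (A[1][0] + B[0][1] = 0 + -3 = -3, A[1][1] + B[1][1] = 1 + 0 = 1) = -3 (attained at k = 0)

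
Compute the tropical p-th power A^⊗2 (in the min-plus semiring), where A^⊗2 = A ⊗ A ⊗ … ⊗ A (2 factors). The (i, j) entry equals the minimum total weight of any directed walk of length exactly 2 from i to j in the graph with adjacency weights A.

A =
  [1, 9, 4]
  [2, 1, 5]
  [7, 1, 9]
A^⊗2 =
  [2, 5, 5]
  [3, 2, 6]
  [3, 2, 6]

Each entry (A^⊗2)_ij equals the minimum over all length-2 walks i = v_0 → v_1 → … → v_2 = j of Σ_t A[v_t][v_{t+1}]. For example, for (i, j) = (0, 2) we minimise over 3 possible intermediate vertex sequences; the minimum is 5, attained along the walk 0 → 0 → 2.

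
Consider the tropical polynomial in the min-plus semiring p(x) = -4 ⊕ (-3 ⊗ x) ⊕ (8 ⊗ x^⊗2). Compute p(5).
p(5) = -4

A tropical monomial a ⊗ x^⊗i evaluates to a + i · x. Evaluating each term at x = 5:
  Term 0 contributes -4 + 0 · 5 = -4
  Term 1 contributes -3 + 1 · 5 = 2
  Term 2 contributes 8 + 2 · 5 = 18
p(5) = ⊕ of these = min[-4, 2, 18] = -4.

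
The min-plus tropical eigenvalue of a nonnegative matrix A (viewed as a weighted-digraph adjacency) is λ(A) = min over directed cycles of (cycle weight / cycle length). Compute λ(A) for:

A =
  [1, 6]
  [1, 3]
λ(A) = 1

Enumerate directed cycles and compute their means (weight / length). Sample:
  cycle 0 → 0: weight = 1, length = 1, mean = 1/1 ≈ 1.000
  cycle 1 → 1: weight = 3, length = 1, mean = 3/1 ≈ 3.000
  cycle 0 → 1 → 0: weight = 7, length = 2, mean = 7/2 ≈ 3.500
  cycle 1 → 0 → 1: weight = 7, length = 2, mean = 7/2 ≈ 3.500
Minimum mean = 1.000, attained e.g. along the cycle 0 → 0 with weight 1 and length 1. So λ(A) = 1/1 = 1.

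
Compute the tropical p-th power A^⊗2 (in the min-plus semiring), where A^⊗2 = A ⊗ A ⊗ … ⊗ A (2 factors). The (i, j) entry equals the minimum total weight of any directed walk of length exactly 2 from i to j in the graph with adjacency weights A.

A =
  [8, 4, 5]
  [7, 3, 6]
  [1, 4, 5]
A^⊗2 =
  [6, 7, 10]
  [7, 6, 9]
  [6, 5, 6]

Each entry (A^⊗2)_ij equals the minimum over all length-2 walks i = v_0 → v_1 → … → v_2 = j of Σ_t A[v_t][v_{t+1}]. For example, for (i, j) = (0, 2) we minimise over 3 possible intermediate vertex sequences; the minimum is 10, attained along the walk 0 → 1 → 2.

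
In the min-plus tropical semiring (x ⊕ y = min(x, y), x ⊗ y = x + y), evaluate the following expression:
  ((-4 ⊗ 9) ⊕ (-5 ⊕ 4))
((-4 ⊗ 9) ⊕ (-5 ⊕ 4)) = -5

Expand innermost to outermost. Recall ⊕ takes the minimum of its arguments and ⊗ takes their sum. Working out the expression ((-4 ⊗ 9) ⊕ (-5 ⊕ 4)) gives -5.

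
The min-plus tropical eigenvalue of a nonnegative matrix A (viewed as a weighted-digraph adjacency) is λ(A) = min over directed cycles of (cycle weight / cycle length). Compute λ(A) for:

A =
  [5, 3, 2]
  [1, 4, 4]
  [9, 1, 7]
λ(A) = 4/3

Enumerate directed cycles and compute their means (weight / length). Sample:
  cycle 0 → 0: weight = 5, length = 1, mean = 5/1 ≈ 5.000
  cycle 1 → 1: weight = 4, length = 1, mean = 4/1 ≈ 4.000
  cycle 2 → 2: weight = 7, length = 1, mean = 7/1 ≈ 7.000
  cycle 0 → 1 → 0: weight = 4, length = 2, mean = 4/2 ≈ 2.000
  cycle 0 → 2 → 0: weight = 11, length = 2, mean = 11/2 ≈ 5.500
  cycle 1 → 0 → 1: weight = 4, length = 2, mean = 4/2 ≈ 2.000
Minimum mean = 1.333, attained e.g. along the cycle 0 → 2 → 1 → 0 with weight 4 and length 3. So λ(A) = 4/3 = 4/3.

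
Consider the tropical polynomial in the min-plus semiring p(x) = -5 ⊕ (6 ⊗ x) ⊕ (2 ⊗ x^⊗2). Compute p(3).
p(3) = -5

A tropical monomial a ⊗ x^⊗i evaluates to a + i · x. Evaluating each term at x = 3:
  Term 0 contributes -5 + 0 · 3 = -5
  Term 1 contributes 6 + 1 · 3 = 9
  Term 2 contributes 2 + 2 · 3 = 8
p(3) = ⊕ of these = min[-5, 9, 8] = -5.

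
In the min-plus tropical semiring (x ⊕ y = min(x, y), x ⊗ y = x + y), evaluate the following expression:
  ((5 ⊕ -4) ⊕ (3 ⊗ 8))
((5 ⊕ -4) ⊕ (3 ⊗ 8)) = -4

Expand innermost to outermost. Recall ⊕ takes the minimum of its arguments and ⊗ takes their sum. Working out the expression ((5 ⊕ -4) ⊕ (3 ⊗ 8)) gives -4.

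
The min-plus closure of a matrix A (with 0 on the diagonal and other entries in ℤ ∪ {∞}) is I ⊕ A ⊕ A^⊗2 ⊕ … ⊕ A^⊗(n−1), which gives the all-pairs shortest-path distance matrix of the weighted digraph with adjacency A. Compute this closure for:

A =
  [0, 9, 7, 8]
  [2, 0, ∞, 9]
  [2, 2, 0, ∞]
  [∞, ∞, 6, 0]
Closure =
  [0, 9, 7, 8]
  [2, 0, 9, 9]
  [2, 2, 0, 10]
  [8, 8, 6, 0]

This is the Floyd-Warshall all-pairs shortest-path computation. For each intermediate vertex k = 0, 1, …, 3, update dist[i][j] ← min(dist[i][j], dist[i][k] + dist[k][j]). The final matrix gives, for each (i, j), the minimum total weight of any directed path from i to j (possibly empty when i = j).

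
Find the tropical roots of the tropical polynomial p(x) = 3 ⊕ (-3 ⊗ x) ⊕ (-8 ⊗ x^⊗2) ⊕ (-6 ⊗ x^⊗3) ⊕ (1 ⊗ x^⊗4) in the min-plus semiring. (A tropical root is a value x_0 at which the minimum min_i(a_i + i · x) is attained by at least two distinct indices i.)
Roots: {-7, -2, 5, 6}

Each tropical root is a break point of the lower envelope of the lines y = a_i + i · x (there are 5 lines, with slopes 0, 1, ..., 4). Only the lines that attain the minimum somewhere contribute to roots; other lines are dominated. Here the surviving (envelope) indices are i = 4, i = 3, i = 2, i = 1, i = 0.
Intersections between consecutive envelope lines give the roots: for adjacent envelope indices i < j the intersection is x = (a_i − a_j) / (j − i). Reading off the sorted break points: {-7, -2, 5, 6}.
Verification: at each break x_0, at least two indices attain the minimum of min_i(a_i + i · x_0).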